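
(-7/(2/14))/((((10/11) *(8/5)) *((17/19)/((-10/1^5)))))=51205/136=376.51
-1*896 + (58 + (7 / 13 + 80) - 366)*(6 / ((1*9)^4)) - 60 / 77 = -1963672790 / 2189187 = -896.99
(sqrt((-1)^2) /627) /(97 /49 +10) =49 /368049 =0.00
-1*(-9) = 9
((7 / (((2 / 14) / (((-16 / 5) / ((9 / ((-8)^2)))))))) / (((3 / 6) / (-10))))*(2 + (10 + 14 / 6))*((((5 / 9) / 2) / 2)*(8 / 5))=17260544 / 243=71031.05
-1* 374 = -374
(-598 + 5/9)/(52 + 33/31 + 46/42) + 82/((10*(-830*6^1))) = -1614326713/146320700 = -11.03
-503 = -503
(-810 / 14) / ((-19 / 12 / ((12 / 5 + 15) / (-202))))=-42282 / 13433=-3.15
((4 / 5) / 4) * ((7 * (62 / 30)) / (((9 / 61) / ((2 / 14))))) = 1891 / 675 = 2.80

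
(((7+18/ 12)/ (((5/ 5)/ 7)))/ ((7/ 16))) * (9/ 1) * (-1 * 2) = -2448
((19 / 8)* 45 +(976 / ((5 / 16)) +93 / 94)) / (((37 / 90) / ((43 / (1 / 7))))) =444744657 / 188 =2365663.07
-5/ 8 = -0.62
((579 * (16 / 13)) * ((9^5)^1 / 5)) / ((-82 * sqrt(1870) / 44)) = -547029936 * sqrt(1870) / 226525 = -104427.71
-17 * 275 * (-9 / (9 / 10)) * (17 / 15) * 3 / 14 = 79475 / 7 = 11353.57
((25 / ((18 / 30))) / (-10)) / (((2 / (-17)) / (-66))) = -4675 / 2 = -2337.50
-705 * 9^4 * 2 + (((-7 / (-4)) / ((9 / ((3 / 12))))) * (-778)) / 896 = -85257308549 / 9216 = -9251010.04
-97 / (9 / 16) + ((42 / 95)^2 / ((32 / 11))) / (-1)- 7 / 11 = -173.15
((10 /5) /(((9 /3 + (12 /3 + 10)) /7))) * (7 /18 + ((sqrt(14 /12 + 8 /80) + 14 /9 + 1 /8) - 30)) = -14077 /612 + 14 * sqrt(285) /255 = -22.07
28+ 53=81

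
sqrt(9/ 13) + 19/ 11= 3 * sqrt(13)/ 13 + 19/ 11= 2.56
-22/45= -0.49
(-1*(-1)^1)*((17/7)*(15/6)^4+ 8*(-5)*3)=-2815/112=-25.13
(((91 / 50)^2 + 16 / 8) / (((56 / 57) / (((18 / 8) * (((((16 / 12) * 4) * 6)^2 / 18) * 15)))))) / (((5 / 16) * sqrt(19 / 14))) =7649856 * sqrt(266) / 4375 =28517.80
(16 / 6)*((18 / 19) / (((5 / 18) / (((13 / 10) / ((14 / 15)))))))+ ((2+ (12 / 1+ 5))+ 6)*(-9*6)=-889326 / 665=-1337.33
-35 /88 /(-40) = 7 /704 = 0.01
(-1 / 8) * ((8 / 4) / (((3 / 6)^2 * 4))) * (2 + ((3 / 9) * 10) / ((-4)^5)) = -3067 / 6144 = -0.50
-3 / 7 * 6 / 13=-18 / 91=-0.20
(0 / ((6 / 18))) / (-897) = 0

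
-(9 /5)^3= -729 /125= -5.83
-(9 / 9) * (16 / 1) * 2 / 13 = -32 / 13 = -2.46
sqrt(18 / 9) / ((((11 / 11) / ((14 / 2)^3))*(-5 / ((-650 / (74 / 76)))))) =1694420*sqrt(2) / 37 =64764.10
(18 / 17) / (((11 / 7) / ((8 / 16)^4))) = 63 / 1496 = 0.04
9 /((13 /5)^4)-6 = -165741 /28561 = -5.80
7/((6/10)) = 35/3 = 11.67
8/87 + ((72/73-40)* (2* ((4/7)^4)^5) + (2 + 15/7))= 2145490934678477860829/506760683256133818351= 4.23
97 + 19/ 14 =1377/ 14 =98.36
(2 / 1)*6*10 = 120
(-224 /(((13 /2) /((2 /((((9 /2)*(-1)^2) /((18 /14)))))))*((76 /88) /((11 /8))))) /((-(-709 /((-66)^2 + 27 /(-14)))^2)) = 553361794128 /467996011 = 1182.41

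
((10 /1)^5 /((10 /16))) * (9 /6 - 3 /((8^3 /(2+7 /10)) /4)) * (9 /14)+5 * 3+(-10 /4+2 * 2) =1034553 /7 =147793.29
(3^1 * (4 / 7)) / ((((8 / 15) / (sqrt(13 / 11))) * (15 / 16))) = 24 * sqrt(143) / 77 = 3.73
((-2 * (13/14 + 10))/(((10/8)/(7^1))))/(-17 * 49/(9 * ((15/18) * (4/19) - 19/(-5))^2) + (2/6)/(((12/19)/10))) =14141118024/66851975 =211.53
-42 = -42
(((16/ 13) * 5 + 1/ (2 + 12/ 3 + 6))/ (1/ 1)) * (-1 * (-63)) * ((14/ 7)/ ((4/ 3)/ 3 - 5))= -183897/ 1066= -172.51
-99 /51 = -33 /17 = -1.94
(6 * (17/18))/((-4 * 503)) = -17/6036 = -0.00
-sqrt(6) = -2.45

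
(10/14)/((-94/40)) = -100/329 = -0.30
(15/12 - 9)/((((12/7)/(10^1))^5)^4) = -235897088549229815578460693359375/14624633760251904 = -16130119387356649.54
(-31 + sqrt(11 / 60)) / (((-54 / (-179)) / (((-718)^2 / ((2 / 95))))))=-67940263555 / 27 + 438324281 * sqrt(165) / 162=-2481550641.95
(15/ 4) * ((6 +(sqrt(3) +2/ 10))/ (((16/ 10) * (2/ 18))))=167.32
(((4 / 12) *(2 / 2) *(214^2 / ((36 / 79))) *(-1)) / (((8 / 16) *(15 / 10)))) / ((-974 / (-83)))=-150142186 / 39447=-3806.18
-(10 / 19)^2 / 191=-100 / 68951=-0.00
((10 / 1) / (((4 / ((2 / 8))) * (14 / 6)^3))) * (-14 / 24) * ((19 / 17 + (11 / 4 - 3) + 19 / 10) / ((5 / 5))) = -8469 / 106624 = -0.08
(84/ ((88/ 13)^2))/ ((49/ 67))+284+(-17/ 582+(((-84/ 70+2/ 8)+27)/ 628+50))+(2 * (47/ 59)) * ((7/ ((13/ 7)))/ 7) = 337.38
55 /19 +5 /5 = 74 /19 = 3.89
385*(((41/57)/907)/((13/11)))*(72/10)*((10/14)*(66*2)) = 39291120/224029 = 175.38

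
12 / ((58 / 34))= 7.03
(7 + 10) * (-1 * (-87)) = 1479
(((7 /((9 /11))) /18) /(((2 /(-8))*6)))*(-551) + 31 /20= 856073 /4860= 176.15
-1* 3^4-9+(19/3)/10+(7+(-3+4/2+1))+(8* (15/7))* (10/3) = -5297/210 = -25.22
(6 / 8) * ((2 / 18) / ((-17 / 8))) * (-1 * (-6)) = -4 / 17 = -0.24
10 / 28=5 / 14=0.36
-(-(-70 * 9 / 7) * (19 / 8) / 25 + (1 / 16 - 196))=14991 / 80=187.39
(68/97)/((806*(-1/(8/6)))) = -136/117273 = -0.00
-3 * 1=-3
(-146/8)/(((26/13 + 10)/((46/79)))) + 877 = 1661113/1896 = 876.11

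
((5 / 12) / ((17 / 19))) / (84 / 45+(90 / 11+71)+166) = 5225 / 2771884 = 0.00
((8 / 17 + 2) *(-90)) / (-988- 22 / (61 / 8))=6405 / 28543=0.22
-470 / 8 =-235 / 4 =-58.75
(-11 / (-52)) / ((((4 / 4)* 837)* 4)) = 11 / 174096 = 0.00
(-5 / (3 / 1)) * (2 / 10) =-1 / 3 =-0.33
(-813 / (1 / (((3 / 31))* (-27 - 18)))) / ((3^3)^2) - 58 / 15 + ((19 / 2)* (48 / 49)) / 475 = 345041 / 341775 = 1.01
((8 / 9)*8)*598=4252.44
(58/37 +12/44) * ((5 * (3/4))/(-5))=-2247/1628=-1.38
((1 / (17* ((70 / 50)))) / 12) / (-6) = -5 / 8568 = -0.00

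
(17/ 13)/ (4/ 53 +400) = 901/ 275652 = 0.00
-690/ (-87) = 230/ 29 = 7.93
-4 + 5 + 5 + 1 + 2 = 9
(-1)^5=-1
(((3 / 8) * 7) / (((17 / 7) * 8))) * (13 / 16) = 1911 / 17408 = 0.11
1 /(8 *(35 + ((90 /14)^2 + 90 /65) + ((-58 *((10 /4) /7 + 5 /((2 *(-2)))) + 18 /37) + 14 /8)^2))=1744106 /41804257965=0.00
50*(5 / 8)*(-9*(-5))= 5625 / 4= 1406.25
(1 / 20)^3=0.00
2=2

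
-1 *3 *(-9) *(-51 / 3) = -459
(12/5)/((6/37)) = 74/5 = 14.80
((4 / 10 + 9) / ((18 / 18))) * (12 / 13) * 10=1128 / 13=86.77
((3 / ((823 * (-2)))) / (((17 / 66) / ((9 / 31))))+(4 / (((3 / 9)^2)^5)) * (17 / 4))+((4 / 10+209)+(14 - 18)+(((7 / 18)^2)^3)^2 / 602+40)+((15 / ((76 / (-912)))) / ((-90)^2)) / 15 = 1083144988279468457846396176007 / 1078745436704616333926400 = 1004078.40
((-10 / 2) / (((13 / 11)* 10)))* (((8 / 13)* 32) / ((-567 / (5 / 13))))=7040 / 1245699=0.01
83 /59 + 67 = 4036 /59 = 68.41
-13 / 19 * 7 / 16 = -91 / 304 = -0.30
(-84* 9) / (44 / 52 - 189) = 4914 / 1223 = 4.02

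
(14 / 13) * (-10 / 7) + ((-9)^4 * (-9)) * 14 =-10746938 / 13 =-826687.54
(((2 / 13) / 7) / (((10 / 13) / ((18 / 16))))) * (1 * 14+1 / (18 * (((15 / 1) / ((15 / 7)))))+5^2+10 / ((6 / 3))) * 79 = 87611 / 784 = 111.75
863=863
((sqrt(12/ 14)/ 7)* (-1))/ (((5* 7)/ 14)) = -2* sqrt(42)/ 245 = -0.05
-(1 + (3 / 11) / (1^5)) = -14 / 11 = -1.27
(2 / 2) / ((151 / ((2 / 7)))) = 2 / 1057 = 0.00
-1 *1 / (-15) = 1 / 15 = 0.07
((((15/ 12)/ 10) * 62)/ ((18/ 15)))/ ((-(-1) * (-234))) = -155/ 5616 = -0.03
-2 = -2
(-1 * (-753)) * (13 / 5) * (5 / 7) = 9789 / 7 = 1398.43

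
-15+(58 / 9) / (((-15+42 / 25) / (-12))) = -9185 / 999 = -9.19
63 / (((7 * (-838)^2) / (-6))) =-27 / 351122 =-0.00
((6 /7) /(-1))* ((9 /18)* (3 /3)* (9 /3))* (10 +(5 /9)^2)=-835 /63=-13.25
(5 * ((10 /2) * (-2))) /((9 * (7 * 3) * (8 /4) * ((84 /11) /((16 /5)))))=-220 /3969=-0.06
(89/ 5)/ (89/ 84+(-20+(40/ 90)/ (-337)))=-7558236/ 8043065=-0.94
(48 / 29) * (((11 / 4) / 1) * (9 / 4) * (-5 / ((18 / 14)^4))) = -132055 / 7047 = -18.74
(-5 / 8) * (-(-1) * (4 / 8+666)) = -416.56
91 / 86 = 1.06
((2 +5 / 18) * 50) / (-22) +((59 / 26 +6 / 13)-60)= -62.45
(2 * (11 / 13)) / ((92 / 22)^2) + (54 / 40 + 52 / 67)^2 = 4.62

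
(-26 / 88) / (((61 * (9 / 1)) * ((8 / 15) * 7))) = -65 / 450912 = -0.00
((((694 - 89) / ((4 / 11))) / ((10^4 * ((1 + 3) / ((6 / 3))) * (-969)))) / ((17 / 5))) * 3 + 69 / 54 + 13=2257887221 / 158140800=14.28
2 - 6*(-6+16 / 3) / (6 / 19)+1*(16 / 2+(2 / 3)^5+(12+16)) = 12344 / 243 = 50.80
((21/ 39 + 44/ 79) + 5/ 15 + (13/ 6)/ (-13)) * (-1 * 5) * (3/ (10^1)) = -1.89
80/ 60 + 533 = 1603/ 3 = 534.33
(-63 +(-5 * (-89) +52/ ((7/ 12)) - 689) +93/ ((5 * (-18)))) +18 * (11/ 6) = -39037/ 210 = -185.89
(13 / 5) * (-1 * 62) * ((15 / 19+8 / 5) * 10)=-365924 / 95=-3851.83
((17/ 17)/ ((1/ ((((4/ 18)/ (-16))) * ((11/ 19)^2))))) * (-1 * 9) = 121/ 2888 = 0.04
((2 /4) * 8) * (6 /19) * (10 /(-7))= -240 /133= -1.80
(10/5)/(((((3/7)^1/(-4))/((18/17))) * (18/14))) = -784/51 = -15.37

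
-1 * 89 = -89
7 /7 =1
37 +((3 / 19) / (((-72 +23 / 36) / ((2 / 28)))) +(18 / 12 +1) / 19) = 37.13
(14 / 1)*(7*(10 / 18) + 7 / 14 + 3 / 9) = 595 / 9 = 66.11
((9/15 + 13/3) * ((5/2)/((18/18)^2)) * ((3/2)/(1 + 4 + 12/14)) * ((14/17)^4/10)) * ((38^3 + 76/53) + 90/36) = 7234519804582/907455665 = 7972.31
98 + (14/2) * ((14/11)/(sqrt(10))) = 49 * sqrt(10)/55 + 98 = 100.82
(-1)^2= 1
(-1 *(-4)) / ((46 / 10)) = 20 / 23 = 0.87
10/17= 0.59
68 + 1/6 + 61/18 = 71.56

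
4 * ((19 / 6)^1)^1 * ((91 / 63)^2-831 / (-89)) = 144.70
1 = 1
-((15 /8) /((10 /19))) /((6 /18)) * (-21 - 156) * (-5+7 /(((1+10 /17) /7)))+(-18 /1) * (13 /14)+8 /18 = 24639227 /504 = 48887.36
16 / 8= 2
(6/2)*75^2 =16875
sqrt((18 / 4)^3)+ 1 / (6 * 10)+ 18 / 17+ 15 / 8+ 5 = 16219 / 2040+ 27 * sqrt(2) / 4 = 17.50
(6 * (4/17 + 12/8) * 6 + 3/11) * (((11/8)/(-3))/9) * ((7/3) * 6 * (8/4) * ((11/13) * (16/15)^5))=-157887758336/1510396875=-104.53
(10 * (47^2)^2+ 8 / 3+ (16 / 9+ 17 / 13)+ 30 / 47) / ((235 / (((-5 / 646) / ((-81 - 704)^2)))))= -268333693331 / 102885319151550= -0.00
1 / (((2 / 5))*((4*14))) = 5 / 112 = 0.04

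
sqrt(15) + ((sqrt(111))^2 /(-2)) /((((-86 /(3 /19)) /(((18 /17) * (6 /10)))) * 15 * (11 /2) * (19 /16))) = 3.87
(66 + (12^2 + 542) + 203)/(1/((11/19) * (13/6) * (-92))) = -6281990/57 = -110210.35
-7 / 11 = -0.64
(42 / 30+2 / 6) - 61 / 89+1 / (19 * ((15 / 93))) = 34858 / 25365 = 1.37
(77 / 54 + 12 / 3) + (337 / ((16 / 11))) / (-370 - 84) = 964087 / 196128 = 4.92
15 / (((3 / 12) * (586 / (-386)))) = -11580 / 293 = -39.52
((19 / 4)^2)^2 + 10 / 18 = 1174169 / 2304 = 509.62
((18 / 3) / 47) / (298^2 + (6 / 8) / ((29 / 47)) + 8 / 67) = 15544 / 10813055987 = 0.00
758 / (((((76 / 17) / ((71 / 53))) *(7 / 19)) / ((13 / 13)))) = 457453 / 742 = 616.51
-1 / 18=-0.06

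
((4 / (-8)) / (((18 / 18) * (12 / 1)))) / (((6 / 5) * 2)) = -0.02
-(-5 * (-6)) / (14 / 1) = -15 / 7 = -2.14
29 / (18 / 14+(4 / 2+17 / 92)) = 8.36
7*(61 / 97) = 427 / 97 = 4.40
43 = 43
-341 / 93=-11 / 3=-3.67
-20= -20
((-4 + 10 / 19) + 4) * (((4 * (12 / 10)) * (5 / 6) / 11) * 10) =400 / 209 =1.91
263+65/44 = 11637/44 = 264.48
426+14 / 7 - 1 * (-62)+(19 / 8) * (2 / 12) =490.40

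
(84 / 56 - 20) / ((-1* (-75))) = -37 / 150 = -0.25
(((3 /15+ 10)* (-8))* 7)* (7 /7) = -571.20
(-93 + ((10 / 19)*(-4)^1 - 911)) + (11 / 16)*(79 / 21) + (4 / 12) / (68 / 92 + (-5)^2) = -118518073 / 118104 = -1003.51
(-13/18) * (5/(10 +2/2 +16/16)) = -65/216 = -0.30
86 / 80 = 43 / 40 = 1.08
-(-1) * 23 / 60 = 23 / 60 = 0.38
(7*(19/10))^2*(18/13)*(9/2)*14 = 10029663/650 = 15430.25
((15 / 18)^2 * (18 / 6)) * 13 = 325 / 12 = 27.08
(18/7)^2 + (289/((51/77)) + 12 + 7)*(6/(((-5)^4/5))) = 174368/6125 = 28.47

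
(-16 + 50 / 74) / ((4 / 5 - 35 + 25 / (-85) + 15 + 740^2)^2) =-455175 / 8906211890684557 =-0.00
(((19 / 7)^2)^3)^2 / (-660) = -2213314919066161 / 9135249552660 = -242.28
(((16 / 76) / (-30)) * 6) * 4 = -0.17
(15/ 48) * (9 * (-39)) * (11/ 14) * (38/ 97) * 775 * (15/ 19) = -224420625/ 10864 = -20657.27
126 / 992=63 / 496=0.13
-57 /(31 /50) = -2850 /31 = -91.94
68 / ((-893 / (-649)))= 44132 / 893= 49.42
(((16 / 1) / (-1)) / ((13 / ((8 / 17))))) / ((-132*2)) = 16 / 7293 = 0.00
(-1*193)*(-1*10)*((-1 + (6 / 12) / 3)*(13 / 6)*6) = -62725 / 3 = -20908.33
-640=-640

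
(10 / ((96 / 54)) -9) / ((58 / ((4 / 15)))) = -9 / 580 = -0.02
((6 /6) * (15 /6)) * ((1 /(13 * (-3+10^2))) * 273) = 105 /194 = 0.54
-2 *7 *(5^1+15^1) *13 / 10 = -364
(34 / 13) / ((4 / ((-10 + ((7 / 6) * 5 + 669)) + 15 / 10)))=33983 / 78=435.68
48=48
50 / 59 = 0.85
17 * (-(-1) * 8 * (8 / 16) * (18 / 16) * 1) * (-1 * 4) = -306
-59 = -59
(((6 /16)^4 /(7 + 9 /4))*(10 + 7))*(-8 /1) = -1377 /4736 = -0.29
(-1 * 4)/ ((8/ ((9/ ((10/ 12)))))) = -27/ 5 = -5.40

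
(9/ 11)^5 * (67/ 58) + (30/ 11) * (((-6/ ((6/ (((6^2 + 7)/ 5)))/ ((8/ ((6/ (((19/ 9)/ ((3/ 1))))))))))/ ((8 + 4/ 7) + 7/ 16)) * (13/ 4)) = -1912501758743/ 254475718794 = -7.52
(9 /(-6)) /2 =-3 /4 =-0.75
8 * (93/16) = 93/2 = 46.50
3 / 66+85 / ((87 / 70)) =130987 / 1914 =68.44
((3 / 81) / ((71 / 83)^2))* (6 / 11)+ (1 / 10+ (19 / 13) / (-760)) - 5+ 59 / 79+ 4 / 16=-79493543599 / 20501343720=-3.88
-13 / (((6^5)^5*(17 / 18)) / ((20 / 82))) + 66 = 36329169720911836741567 / 550441965468361162752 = 66.00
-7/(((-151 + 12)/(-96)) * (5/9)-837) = 6048/722473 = 0.01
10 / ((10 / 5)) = 5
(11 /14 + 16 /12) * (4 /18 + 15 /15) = 979 /378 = 2.59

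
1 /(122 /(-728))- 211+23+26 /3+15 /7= -183.16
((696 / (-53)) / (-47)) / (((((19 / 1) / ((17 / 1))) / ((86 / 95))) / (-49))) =-49860048 / 4496255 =-11.09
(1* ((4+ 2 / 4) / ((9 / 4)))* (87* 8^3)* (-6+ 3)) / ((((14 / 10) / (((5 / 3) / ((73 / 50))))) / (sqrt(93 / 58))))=-1920000* sqrt(5394) / 511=-275953.43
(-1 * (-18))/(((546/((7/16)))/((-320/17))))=-60/221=-0.27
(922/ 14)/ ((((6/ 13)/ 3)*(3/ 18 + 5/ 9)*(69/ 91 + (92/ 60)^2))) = 12135825/ 63664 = 190.62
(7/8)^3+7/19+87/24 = 45365/9728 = 4.66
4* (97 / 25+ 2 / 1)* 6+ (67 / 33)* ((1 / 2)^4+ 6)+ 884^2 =10317244459 / 13200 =781609.43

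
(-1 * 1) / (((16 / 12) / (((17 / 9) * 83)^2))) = -18434.45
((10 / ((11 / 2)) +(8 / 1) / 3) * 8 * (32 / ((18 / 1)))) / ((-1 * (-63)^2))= -18944 / 1178793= -0.02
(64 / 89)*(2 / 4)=32 / 89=0.36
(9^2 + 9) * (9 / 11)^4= 590490 / 14641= 40.33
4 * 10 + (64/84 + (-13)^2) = 4405/21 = 209.76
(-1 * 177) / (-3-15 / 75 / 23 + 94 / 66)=111.71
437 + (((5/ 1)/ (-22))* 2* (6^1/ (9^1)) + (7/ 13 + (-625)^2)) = 167765699/ 429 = 391062.24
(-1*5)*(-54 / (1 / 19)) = 5130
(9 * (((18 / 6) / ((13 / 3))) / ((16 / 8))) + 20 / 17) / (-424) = -1897 / 187408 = -0.01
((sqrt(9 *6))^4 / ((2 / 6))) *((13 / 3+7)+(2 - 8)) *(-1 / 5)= -46656 / 5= -9331.20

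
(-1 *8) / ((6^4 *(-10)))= 1 / 1620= 0.00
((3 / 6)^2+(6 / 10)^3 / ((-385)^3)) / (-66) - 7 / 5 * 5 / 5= -2643611403017 / 1883198625000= -1.40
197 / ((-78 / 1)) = -2.53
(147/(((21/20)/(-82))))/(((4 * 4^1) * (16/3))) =-4305/32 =-134.53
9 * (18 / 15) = 10.80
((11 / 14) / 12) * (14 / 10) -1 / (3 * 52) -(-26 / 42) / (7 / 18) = 128197 / 76440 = 1.68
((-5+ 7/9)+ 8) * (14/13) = 476/117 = 4.07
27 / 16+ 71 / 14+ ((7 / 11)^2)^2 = 11352149 / 1639792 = 6.92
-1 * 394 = -394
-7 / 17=-0.41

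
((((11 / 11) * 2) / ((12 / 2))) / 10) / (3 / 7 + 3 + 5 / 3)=7 / 1070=0.01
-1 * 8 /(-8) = 1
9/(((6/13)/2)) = 39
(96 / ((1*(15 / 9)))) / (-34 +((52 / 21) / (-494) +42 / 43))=-2470608 / 1416665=-1.74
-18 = -18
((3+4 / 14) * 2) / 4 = 23 / 14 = 1.64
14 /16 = 7 /8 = 0.88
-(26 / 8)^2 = -169 / 16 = -10.56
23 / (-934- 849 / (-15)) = -115 / 4387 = -0.03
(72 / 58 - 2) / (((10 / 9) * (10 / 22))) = -1089 / 725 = -1.50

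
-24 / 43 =-0.56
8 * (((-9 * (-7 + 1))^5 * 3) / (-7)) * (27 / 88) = -37192366944 / 77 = -483017752.52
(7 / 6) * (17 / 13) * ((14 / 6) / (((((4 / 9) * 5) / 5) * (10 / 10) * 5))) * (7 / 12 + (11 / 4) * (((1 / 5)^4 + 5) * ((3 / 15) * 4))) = 361944331 / 19500000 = 18.56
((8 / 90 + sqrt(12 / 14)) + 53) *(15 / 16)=15 *sqrt(42) / 112 + 2389 / 48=50.64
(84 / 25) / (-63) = -4 / 75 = -0.05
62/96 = 31/48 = 0.65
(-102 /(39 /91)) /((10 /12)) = -1428 /5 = -285.60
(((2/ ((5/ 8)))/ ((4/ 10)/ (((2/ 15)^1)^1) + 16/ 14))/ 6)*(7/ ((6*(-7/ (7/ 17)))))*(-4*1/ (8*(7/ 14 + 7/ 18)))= 49/ 9860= 0.00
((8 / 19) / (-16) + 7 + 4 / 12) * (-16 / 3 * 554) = -3691856 / 171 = -21589.80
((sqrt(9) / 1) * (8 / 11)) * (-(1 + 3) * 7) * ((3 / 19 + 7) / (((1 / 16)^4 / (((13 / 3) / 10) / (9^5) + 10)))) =-17683612199550976 / 61706205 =-286577536.24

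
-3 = -3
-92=-92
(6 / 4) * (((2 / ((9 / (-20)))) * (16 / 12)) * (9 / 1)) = -80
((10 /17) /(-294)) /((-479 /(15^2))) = 375 /399007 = 0.00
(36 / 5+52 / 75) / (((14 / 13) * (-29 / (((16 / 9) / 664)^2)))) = -15392 / 8495687025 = -0.00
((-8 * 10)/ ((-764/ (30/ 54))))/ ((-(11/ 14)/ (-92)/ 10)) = 1288000/ 18909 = 68.12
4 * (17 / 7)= 68 / 7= 9.71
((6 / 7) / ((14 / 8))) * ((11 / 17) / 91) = 264 / 75803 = 0.00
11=11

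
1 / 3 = 0.33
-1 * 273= -273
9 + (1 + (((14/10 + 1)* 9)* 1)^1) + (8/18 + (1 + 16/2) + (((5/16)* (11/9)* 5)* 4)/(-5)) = 2371/60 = 39.52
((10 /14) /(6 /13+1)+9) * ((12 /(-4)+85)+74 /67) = 7026816 /8911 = 788.56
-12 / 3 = -4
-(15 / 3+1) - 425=-431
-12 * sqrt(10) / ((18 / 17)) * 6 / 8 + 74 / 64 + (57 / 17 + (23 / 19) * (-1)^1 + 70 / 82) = 1759655 / 423776 - 17 * sqrt(10) / 2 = -22.73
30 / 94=15 / 47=0.32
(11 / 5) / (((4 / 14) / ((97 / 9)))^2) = 5071451 / 1620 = 3130.53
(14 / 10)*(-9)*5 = -63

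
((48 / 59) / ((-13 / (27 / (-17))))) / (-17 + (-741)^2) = 162 / 894905687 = 0.00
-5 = -5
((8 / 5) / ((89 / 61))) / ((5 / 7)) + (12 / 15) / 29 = 100844 / 64525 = 1.56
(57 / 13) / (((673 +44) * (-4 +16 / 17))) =-323 / 161564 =-0.00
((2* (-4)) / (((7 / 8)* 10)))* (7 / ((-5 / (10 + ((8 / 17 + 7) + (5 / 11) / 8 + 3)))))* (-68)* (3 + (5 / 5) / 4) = -1596868 / 275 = -5806.79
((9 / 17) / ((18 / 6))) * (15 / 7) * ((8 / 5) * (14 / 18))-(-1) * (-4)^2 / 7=2.76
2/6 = 1/3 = 0.33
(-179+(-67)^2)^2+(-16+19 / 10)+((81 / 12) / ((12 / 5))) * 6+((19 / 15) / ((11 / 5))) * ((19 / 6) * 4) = 73561395869 / 3960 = 18576110.07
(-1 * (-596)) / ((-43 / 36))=-21456 / 43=-498.98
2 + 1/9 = 19/9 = 2.11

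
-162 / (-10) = 81 / 5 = 16.20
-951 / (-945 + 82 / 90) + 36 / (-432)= 29441 / 31863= 0.92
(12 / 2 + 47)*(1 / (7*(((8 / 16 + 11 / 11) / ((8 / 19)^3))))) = 54272 / 144039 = 0.38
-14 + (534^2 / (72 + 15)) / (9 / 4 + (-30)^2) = -361682 / 34887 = -10.37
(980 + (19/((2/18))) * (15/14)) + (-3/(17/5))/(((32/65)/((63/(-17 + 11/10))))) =118098905/100912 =1170.32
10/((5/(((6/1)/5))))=12/5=2.40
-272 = -272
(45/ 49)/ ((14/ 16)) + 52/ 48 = 8779/ 4116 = 2.13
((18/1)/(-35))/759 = -6/8855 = -0.00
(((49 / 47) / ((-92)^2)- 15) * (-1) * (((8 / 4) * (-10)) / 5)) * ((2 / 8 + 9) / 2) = -220781627 / 795616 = -277.50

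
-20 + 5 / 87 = -19.94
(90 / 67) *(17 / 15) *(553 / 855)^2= 10397506 / 16326225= 0.64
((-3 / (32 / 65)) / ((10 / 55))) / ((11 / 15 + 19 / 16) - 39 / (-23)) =-740025 / 79852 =-9.27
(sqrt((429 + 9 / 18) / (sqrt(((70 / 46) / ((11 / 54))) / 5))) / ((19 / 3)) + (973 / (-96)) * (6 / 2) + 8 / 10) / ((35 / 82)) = -194217 / 2800 + 41 * 1518^(1 / 4) * 7^(3 / 4) * sqrt(859) / 4655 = -62.43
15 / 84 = 5 / 28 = 0.18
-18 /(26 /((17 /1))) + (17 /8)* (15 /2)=867 /208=4.17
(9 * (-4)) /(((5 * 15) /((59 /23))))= -708 /575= -1.23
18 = 18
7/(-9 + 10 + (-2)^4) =7/17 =0.41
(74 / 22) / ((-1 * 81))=-37 / 891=-0.04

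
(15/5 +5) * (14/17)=112/17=6.59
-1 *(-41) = 41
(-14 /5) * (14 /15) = -196 /75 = -2.61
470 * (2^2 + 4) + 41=3801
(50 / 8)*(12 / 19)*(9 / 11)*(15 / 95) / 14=2025 / 55594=0.04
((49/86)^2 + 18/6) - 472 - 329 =-5899607/7396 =-797.68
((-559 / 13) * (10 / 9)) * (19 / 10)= -817 / 9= -90.78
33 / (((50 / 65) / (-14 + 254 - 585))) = -29601 / 2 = -14800.50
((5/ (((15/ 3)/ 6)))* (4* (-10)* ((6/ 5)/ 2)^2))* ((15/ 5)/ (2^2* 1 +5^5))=-432/ 5215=-0.08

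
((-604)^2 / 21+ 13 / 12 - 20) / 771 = 1457675 / 64764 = 22.51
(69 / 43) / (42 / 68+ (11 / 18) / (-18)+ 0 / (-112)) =380052 / 138245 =2.75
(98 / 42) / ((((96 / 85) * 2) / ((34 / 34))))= 595 / 576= 1.03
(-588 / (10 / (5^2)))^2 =2160900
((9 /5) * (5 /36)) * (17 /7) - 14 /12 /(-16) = 457 /672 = 0.68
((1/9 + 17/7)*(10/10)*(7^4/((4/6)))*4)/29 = 1261.61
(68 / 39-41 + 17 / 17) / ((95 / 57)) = -1492 / 65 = -22.95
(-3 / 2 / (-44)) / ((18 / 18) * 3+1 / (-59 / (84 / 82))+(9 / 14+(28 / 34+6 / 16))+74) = 287861 / 665583963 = 0.00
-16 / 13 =-1.23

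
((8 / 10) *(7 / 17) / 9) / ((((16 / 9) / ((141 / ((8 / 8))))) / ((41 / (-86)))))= -40467 / 29240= -1.38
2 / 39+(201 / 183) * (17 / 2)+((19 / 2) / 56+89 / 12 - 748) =-194780507 / 266448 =-731.03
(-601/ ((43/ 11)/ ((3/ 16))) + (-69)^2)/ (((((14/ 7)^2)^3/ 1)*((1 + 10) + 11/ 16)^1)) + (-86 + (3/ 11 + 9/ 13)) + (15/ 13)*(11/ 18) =-1565554495/ 20070336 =-78.00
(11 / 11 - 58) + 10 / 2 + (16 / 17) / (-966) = -426980 / 8211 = -52.00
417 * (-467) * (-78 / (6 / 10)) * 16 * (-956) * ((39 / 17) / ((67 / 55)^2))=-598639848096.55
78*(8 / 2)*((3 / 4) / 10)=117 / 5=23.40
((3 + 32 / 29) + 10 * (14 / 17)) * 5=30415 / 493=61.69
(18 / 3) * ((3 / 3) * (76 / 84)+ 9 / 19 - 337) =-267826 / 133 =-2013.73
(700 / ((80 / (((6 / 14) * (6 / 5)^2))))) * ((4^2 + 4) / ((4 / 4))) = 108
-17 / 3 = -5.67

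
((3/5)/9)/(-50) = -0.00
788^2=620944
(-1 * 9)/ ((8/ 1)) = -9/ 8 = -1.12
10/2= 5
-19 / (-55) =0.35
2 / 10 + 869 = 4346 / 5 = 869.20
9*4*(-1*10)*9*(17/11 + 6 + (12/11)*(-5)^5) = 121231080/11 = 11021007.27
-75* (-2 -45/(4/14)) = 23925/2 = 11962.50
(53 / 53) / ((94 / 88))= 44 / 47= 0.94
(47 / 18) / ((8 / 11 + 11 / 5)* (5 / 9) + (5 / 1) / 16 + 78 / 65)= 20680 / 24859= 0.83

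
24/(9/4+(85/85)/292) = 3504/329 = 10.65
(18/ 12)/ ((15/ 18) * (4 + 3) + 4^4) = 0.01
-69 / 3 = -23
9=9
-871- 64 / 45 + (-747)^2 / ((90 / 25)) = 13871707 / 90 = 154130.08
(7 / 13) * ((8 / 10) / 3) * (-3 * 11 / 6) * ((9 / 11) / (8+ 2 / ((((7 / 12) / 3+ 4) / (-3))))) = -3171 / 32240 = -0.10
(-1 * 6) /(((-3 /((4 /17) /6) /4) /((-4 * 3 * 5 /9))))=-320 /153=-2.09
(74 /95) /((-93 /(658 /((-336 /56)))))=24346 /26505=0.92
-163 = -163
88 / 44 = 2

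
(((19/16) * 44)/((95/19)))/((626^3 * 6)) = 209/29437725120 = 0.00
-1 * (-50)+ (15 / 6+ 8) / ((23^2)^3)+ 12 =18356450257 / 296071778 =62.00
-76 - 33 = -109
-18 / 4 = -4.50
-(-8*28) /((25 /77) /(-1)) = -17248 /25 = -689.92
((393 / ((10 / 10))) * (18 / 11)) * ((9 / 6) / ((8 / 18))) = 95499 / 44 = 2170.43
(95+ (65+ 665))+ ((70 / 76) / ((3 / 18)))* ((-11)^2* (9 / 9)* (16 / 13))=407055 / 247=1648.00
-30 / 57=-10 / 19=-0.53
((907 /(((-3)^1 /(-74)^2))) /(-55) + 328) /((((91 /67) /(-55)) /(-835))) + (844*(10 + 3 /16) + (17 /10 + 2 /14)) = 5617878259307 /5460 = 1028915432.11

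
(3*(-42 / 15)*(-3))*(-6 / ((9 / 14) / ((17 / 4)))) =-4998 / 5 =-999.60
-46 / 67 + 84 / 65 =2638 / 4355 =0.61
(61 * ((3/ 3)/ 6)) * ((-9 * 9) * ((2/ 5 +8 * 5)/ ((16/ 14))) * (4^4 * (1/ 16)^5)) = -1164429/ 163840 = -7.11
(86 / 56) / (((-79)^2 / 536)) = 5762 / 43687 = 0.13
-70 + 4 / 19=-1326 / 19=-69.79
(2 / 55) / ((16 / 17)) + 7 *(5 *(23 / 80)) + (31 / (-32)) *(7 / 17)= 290291 / 29920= 9.70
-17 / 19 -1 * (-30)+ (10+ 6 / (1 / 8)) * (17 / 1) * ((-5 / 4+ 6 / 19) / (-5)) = 40533 / 190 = 213.33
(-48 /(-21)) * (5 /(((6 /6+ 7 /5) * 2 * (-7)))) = -50 /147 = -0.34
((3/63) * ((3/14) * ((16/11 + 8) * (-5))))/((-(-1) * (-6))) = 130/1617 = 0.08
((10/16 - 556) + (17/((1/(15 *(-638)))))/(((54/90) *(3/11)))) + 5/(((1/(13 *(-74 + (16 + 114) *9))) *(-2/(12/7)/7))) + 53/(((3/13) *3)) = -102393755/72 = -1422135.49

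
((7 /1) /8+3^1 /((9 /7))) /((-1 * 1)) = -77 /24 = -3.21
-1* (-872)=872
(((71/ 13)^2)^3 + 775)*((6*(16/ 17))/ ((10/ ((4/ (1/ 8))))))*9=1822570825826304/ 410278765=4442274.33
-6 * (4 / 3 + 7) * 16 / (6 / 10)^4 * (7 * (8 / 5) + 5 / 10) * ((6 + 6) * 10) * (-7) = 182000000 / 3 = 60666666.67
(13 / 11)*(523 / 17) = 6799 / 187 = 36.36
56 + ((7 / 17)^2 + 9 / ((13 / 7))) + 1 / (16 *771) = 2827859053 / 46346352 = 61.02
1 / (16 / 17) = 17 / 16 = 1.06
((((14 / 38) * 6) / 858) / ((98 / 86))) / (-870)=-43 / 16546530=-0.00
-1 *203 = -203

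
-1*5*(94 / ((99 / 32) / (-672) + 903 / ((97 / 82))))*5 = -1633945600 / 530758527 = -3.08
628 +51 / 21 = 4413 / 7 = 630.43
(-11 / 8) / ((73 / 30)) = -165 / 292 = -0.57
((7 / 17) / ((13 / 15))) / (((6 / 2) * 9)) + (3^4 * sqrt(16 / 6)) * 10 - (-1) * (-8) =-15877 / 1989 + 540 * sqrt(6) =1314.74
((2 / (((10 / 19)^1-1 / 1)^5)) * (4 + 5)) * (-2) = 1509.59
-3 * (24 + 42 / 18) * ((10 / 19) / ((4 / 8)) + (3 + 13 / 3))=-37762 / 57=-662.49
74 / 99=0.75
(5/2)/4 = 5/8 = 0.62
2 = 2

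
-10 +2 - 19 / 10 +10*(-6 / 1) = -699 / 10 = -69.90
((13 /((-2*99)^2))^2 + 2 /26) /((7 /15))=0.16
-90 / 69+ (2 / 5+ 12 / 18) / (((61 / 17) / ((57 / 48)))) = -20021 / 21045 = -0.95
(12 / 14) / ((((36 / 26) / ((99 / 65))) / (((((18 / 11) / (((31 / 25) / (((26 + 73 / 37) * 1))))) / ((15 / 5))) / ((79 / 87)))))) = 8104050 / 634291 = 12.78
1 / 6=0.17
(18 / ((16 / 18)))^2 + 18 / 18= 411.06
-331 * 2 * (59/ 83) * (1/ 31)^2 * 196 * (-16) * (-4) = -489943552/ 79763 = -6142.49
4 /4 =1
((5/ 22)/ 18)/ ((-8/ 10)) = -25/ 1584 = -0.02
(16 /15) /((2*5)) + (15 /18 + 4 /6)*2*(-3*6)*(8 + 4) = -647.89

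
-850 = -850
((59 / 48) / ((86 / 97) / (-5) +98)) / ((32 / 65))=1859975 / 72873984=0.03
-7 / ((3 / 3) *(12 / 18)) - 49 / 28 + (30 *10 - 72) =215.75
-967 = -967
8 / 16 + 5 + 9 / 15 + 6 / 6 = 71 / 10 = 7.10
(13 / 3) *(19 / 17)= 247 / 51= 4.84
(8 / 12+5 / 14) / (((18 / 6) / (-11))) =-473 / 126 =-3.75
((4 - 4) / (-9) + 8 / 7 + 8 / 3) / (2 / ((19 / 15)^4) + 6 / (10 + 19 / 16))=933098360 / 321662943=2.90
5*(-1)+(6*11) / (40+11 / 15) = -2065 / 611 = -3.38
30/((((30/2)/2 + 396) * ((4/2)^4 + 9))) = 4/1345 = 0.00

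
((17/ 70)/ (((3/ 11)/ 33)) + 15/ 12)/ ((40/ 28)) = 4289/ 200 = 21.44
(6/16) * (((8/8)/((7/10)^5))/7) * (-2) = -75000/117649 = -0.64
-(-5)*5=25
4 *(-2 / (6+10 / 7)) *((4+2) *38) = -3192 / 13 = -245.54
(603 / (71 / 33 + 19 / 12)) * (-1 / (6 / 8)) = -106128 / 493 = -215.27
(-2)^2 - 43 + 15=-24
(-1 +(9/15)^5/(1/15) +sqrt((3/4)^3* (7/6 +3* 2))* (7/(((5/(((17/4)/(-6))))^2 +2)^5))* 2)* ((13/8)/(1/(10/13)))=211679359547145* sqrt(86)/24122321953906049483776 +26/125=0.21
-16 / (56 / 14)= -4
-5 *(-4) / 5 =4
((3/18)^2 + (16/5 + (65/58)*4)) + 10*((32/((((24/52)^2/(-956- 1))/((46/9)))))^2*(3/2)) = 1141427707497048323/140940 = 8098678214112.73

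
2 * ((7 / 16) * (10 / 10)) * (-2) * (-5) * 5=175 / 4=43.75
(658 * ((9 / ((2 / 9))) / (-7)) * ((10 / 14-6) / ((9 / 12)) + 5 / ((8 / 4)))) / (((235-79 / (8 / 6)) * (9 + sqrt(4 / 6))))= 10.03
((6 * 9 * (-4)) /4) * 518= -27972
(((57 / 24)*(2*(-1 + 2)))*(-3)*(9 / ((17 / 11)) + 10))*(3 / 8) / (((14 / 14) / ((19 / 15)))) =-291327 / 2720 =-107.11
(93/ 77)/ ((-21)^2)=31/ 11319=0.00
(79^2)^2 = 38950081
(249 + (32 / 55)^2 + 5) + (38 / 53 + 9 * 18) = 66864422 / 160325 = 417.06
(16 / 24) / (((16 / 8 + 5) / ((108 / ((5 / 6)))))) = 432 / 35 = 12.34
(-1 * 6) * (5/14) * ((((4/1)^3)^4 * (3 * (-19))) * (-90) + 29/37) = -47767250534835/259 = -184429538744.54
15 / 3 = 5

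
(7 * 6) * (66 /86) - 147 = -4935 /43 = -114.77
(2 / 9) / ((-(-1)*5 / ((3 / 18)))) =1 / 135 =0.01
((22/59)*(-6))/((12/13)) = -143/59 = -2.42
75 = 75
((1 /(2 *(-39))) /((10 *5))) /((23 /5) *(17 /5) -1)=-1 /57096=-0.00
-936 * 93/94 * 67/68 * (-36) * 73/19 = 1915882956/15181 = 126202.68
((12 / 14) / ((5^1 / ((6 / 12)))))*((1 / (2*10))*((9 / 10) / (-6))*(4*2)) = -9 / 1750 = -0.01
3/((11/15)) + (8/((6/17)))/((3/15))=3875/33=117.42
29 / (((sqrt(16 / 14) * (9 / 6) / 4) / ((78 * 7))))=10556 * sqrt(14)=39496.94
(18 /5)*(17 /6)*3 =153 /5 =30.60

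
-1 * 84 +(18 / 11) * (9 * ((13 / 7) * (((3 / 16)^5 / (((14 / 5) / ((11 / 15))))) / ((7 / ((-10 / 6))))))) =-30211713867 / 359661568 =-84.00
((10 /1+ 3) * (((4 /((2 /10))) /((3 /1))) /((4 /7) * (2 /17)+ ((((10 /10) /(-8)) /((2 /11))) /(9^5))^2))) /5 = 1841170933195776 /7140934467647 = 257.83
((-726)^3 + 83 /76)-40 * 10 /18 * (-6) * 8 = -87245592679 /228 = -382656108.24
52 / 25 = 2.08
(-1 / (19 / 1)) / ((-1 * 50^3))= 1 / 2375000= 0.00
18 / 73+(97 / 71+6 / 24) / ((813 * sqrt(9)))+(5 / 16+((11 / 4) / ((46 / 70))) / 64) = 5169937825 / 8270243584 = 0.63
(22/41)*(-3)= -66/41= -1.61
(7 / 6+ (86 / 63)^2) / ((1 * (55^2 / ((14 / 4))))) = 24053 / 6860700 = 0.00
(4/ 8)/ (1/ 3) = 3/ 2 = 1.50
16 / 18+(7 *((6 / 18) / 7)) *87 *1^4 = 269 / 9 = 29.89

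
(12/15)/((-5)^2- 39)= -0.06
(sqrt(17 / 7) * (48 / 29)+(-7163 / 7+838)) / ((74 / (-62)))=40207 / 259 - 1488 * sqrt(119) / 7511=153.08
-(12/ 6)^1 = -2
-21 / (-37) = 21 / 37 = 0.57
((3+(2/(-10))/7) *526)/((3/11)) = 5730.90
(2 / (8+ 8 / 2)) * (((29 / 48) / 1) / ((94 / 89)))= 2581 / 27072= 0.10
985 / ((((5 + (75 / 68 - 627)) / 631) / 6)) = -253586280 / 42221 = -6006.16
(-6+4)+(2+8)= 8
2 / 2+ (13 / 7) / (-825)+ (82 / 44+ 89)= 1060999 / 11550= 91.86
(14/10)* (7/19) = 49/95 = 0.52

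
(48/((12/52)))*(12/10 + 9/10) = 2184/5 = 436.80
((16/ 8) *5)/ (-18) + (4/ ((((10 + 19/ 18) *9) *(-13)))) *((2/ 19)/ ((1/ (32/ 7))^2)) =-12189941/ 21676473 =-0.56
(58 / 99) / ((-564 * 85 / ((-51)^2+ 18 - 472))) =-62263 / 2373030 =-0.03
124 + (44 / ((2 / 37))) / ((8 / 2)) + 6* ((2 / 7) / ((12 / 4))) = 4593 / 14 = 328.07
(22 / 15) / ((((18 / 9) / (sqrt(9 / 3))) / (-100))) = -220* sqrt(3) / 3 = -127.02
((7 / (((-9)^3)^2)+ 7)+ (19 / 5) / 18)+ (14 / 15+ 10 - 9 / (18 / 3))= 44227736 / 2657205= 16.64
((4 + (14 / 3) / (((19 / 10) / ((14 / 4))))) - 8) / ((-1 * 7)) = -0.66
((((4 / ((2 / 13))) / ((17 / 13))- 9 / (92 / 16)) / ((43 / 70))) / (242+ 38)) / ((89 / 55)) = 0.07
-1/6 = -0.17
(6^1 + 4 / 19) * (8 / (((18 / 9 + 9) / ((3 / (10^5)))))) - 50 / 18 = -32654657 / 11756250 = -2.78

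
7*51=357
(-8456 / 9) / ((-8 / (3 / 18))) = 1057 / 54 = 19.57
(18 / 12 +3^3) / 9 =19 / 6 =3.17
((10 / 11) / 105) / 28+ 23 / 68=0.34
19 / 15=1.27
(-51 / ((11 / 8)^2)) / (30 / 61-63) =66368 / 153791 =0.43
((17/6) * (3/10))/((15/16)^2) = 1088/1125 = 0.97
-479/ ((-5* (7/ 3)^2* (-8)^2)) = 4311/ 15680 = 0.27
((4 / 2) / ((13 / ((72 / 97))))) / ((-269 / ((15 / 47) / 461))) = -2160 / 7349641403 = -0.00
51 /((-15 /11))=-187 /5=-37.40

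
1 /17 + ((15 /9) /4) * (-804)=-5694 /17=-334.94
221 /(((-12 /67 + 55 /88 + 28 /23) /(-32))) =-4251.82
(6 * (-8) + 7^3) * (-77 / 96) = -22715 / 96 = -236.61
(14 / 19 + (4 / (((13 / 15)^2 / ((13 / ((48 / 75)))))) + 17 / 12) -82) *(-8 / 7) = -167920 / 5187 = -32.37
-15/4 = -3.75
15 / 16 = 0.94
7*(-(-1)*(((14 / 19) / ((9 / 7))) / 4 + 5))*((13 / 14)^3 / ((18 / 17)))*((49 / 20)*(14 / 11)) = 459878237 / 5417280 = 84.89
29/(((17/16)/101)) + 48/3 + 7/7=47153/17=2773.71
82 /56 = 41 /28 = 1.46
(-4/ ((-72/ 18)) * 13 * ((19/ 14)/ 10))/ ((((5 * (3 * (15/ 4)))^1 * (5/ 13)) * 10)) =3211/ 393750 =0.01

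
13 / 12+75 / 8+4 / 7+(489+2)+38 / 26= 1099625 / 2184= 503.49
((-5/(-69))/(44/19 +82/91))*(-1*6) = -8645/63963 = -0.14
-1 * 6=-6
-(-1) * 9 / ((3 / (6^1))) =18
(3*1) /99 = 1 /33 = 0.03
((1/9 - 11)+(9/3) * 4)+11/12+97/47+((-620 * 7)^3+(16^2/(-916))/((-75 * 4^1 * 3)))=-791853860257162817/9686700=-81746503995.91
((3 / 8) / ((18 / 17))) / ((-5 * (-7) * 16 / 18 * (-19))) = -51 / 85120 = -0.00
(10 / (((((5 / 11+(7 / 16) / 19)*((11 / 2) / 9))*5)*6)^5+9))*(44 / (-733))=-277604734158766080 / 23798771412456598786829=-0.00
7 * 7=49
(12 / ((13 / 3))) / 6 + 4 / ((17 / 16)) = 934 / 221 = 4.23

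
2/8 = 1/4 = 0.25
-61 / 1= -61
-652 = -652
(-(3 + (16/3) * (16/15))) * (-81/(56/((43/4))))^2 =-527037111/250880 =-2100.75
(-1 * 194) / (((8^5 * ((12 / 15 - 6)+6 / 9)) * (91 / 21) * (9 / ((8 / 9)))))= 485 / 16293888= 0.00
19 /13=1.46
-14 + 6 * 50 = 286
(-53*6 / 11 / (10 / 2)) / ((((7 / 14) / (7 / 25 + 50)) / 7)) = -5596164 / 1375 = -4069.94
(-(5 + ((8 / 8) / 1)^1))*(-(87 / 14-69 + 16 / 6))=-2525 / 7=-360.71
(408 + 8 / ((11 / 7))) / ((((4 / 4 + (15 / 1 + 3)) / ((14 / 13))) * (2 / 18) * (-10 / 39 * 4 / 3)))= -644112 / 1045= -616.38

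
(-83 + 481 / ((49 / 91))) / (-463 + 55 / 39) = -110604 / 63007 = -1.76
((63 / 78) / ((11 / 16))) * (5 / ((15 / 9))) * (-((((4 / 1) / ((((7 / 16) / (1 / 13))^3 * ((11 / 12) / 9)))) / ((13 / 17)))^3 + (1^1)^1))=-92057376471840975740176872 / 25563401476840332819286573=-3.60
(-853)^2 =727609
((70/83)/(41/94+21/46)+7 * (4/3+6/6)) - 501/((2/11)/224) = -617214.72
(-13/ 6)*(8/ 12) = -1.44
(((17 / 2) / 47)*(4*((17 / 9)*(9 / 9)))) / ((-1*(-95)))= 578 / 40185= 0.01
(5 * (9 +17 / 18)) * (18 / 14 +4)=33115 / 126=262.82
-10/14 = -0.71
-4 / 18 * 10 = -20 / 9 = -2.22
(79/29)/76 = 79/2204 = 0.04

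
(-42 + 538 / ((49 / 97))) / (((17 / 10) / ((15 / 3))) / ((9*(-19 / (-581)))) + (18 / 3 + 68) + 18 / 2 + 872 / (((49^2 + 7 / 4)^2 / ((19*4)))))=807955732677600 / 66472725494767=12.15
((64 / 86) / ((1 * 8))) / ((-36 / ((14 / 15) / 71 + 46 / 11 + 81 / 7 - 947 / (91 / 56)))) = 604461881 / 412567155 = 1.47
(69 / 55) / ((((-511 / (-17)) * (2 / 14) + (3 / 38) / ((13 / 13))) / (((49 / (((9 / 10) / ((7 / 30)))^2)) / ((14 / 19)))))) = 48414793 / 37756125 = 1.28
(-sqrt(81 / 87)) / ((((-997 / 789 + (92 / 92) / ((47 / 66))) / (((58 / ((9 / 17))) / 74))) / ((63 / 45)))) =-210137 * sqrt(87) / 137825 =-14.22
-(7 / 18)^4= -2401 / 104976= -0.02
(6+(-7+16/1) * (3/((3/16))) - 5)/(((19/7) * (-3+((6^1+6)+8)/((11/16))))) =1595/779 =2.05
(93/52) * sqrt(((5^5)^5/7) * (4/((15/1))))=7568359375 * sqrt(21)/182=190563624.85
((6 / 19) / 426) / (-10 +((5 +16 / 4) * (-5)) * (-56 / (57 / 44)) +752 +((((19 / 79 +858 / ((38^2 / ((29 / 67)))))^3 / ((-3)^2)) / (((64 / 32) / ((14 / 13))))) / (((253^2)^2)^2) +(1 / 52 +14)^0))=5769174893701524866335529475048447933528 / 20921722369237087777445211988193222370597847201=0.00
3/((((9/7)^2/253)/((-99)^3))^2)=66160013773252707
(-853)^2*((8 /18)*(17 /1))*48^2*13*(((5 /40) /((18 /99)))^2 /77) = 7075269916 /7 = 1010752845.14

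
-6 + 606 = 600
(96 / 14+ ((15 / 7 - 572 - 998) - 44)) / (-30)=107 / 2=53.50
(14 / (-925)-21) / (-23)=19439 / 21275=0.91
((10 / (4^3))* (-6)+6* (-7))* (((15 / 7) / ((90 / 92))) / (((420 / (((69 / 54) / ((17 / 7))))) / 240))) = -121141 / 4284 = -28.28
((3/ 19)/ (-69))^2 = 1/ 190969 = 0.00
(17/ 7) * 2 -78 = -512/ 7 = -73.14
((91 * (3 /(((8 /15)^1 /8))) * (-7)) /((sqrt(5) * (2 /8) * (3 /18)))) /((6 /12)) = -615330.13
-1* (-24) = 24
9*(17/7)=153/7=21.86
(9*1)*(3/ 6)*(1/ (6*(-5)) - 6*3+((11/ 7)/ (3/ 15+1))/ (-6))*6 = -68991/ 140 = -492.79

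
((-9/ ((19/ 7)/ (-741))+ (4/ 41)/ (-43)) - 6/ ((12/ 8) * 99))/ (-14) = -61261423/ 349074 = -175.50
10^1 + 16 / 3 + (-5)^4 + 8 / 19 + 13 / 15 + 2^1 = 643.62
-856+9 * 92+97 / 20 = -463 / 20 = -23.15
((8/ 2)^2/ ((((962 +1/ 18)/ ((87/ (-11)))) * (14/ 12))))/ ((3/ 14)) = -100224/ 190487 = -0.53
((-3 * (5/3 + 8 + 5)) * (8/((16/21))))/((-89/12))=5544/89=62.29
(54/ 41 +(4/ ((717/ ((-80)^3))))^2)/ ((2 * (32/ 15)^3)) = 420160.78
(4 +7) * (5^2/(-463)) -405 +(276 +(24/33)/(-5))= -129.74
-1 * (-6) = 6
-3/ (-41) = 3/ 41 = 0.07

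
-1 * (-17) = 17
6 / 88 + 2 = 91 / 44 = 2.07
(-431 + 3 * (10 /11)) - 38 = -5129 /11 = -466.27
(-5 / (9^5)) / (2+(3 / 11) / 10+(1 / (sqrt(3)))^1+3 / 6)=-38225 / 1081344654+15125 * sqrt(3) / 3244033962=-0.00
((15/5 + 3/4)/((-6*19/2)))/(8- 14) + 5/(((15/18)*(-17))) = -2651/7752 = -0.34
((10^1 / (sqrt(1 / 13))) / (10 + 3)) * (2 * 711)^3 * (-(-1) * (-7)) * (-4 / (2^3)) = 100639120680 * sqrt(13) / 13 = 27912269994.57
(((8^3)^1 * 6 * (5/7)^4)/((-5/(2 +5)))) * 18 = -6912000/343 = -20151.60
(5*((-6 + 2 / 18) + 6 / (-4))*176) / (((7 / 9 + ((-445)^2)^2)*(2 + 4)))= -665 / 24063075384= -0.00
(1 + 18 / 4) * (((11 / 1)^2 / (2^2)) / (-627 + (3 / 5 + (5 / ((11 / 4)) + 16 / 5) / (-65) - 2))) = -4758325 / 17974448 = -0.26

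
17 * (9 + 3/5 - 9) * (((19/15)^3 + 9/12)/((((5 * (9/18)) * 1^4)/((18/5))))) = 638537/15625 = 40.87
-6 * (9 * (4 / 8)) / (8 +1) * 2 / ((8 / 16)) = -12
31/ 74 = 0.42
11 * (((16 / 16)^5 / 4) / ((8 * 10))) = 0.03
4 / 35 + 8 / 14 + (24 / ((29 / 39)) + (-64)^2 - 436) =3748356 / 1015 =3692.96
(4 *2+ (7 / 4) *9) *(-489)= -46455 / 4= -11613.75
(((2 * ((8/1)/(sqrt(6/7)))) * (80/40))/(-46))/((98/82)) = -328 * sqrt(42)/3381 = -0.63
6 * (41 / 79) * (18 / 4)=1107 / 79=14.01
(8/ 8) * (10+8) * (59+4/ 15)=5334/ 5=1066.80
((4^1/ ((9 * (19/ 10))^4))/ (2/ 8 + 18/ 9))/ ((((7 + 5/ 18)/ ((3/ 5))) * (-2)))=-32000/ 37336575537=-0.00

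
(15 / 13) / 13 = 15 / 169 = 0.09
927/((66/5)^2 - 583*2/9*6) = -69525/45232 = -1.54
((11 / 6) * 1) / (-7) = -11 / 42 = -0.26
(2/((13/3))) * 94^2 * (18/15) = 318096/65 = 4893.78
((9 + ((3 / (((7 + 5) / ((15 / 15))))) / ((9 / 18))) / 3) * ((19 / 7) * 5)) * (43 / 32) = 224675 / 1344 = 167.17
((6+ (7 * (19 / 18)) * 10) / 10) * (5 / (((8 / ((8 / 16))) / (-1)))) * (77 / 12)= -55363 / 3456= -16.02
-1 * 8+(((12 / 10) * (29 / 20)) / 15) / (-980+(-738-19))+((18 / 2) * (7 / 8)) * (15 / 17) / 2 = -267284819 / 59058000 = -4.53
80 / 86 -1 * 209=-8947 / 43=-208.07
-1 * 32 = -32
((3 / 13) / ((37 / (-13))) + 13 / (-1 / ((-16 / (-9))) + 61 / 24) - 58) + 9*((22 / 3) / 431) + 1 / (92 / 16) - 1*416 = -16278706661 / 34844195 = -467.19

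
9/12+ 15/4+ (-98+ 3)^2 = 18059/2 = 9029.50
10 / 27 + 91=91.37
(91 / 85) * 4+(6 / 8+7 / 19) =5.40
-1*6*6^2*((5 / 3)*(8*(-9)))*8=207360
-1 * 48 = -48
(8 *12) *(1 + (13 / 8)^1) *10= 2520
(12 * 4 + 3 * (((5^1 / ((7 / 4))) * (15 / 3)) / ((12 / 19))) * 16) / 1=7936 / 7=1133.71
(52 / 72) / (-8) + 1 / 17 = -0.03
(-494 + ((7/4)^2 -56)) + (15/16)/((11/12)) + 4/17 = -1632673/2992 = -545.68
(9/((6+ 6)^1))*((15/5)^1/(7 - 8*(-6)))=9/220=0.04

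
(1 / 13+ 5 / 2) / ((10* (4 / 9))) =603 / 1040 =0.58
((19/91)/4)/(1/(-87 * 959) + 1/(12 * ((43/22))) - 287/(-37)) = 120099817/17945279742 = 0.01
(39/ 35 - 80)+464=13479/ 35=385.11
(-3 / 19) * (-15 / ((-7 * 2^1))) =-45 / 266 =-0.17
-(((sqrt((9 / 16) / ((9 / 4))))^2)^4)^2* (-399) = 399 / 65536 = 0.01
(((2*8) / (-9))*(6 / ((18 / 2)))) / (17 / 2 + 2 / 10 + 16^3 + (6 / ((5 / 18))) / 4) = -320 / 1109727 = -0.00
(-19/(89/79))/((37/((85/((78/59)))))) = -7527515/256854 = -29.31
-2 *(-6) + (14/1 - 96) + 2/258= -9029/129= -69.99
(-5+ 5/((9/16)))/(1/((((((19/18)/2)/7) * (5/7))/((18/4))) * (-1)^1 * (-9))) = 475/1134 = 0.42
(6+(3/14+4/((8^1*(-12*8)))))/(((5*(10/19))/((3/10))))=31711/44800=0.71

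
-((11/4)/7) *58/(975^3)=-319/12976031250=-0.00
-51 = -51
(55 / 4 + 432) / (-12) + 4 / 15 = -8851 / 240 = -36.88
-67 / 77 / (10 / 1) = -0.09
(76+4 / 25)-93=-16.84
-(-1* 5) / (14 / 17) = 85 / 14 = 6.07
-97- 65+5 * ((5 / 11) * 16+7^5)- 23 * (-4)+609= 930714 / 11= 84610.36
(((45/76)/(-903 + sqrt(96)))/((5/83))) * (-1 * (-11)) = -2473317/20654596 - 2739 * sqrt(6)/5163649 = -0.12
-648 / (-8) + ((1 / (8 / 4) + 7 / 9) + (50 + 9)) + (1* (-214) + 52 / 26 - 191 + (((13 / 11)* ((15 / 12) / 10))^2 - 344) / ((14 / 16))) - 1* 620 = -77744851 / 60984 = -1274.84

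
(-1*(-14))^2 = 196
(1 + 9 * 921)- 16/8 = 8288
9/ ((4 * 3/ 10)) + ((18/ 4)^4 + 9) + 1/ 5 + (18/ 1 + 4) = 35901/ 80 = 448.76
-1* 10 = -10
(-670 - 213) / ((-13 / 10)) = 8830 / 13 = 679.23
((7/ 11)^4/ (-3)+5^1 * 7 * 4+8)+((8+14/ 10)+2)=34994626/ 219615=159.35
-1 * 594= -594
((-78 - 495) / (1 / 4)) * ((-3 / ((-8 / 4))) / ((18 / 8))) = -1528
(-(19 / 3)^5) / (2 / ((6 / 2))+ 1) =-2476099 / 405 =-6113.82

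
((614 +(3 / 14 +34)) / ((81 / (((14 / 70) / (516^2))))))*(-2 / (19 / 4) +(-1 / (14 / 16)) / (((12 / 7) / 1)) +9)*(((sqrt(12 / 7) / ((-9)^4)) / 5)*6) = 54571*sqrt(21) / 21955983234696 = 0.00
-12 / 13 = -0.92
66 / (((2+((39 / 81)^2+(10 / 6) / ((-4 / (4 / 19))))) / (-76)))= -34738308 / 14849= -2339.44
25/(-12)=-25/12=-2.08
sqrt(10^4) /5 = 20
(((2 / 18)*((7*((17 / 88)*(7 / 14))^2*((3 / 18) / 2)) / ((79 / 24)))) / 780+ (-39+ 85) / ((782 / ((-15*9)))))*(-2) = 1159560196009 / 73009347840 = 15.88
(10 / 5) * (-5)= -10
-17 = -17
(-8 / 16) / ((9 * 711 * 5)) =-1 / 63990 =-0.00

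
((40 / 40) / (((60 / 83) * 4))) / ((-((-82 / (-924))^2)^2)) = -78777964881 / 14128805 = -5575.70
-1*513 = -513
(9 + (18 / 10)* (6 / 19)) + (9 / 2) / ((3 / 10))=2334 / 95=24.57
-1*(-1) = 1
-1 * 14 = -14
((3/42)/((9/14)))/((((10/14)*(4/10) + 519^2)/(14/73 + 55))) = 9401/412930851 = 0.00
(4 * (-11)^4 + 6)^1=58570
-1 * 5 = -5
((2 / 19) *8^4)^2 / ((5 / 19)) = 67108864 / 95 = 706409.09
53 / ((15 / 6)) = 106 / 5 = 21.20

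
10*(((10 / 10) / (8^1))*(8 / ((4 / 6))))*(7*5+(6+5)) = 690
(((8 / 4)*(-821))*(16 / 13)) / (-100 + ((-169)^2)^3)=-26272 / 302875106590953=-0.00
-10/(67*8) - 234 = -62717/268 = -234.02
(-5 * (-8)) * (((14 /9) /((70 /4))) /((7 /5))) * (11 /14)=880 /441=2.00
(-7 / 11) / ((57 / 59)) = -413 / 627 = -0.66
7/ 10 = 0.70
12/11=1.09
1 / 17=0.06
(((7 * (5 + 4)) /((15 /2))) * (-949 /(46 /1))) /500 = -19929 /57500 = -0.35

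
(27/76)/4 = 0.09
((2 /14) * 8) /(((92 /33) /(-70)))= -660 /23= -28.70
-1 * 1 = -1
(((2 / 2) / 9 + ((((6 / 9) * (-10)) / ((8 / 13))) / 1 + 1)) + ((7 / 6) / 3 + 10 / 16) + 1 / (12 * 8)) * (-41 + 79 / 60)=397627 / 1152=345.16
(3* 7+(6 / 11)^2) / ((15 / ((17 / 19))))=14603 / 11495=1.27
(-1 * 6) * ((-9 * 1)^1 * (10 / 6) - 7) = 132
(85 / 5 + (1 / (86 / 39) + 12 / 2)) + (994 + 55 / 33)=262933 / 258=1019.12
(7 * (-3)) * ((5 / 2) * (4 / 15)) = -14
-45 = -45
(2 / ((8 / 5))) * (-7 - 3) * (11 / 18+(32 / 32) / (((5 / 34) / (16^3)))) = -12534035 / 36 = -348167.64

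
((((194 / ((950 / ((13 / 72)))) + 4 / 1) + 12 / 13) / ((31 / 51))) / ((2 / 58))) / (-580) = -37488281 / 91884000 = -0.41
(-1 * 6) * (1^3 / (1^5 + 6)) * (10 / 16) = -15 / 28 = -0.54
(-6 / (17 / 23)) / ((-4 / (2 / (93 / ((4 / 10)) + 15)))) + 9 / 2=4.52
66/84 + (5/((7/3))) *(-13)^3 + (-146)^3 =-3116843.07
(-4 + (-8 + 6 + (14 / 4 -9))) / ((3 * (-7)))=23 / 42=0.55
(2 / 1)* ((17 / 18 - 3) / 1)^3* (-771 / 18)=13017821 / 17496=744.05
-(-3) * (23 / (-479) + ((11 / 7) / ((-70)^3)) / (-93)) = -5135733731 / 35652449000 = -0.14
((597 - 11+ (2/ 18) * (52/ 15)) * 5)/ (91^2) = 0.35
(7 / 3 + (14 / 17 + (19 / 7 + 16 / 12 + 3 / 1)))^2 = 104.13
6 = 6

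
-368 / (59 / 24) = -8832 / 59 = -149.69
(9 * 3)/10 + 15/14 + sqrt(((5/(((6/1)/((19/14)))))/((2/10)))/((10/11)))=sqrt(43890)/84 + 132/35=6.27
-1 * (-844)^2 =-712336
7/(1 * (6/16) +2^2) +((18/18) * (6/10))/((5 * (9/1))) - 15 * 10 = -11129/75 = -148.39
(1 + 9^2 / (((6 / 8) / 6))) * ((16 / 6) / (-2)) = -2596 / 3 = -865.33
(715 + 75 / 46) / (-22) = -32.57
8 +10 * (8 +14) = 228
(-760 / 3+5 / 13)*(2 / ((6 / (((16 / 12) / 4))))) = -9865 / 351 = -28.11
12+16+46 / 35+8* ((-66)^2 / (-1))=-1218654 / 35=-34818.69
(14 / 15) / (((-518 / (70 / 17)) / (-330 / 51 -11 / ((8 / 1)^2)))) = 16863 / 342176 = 0.05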